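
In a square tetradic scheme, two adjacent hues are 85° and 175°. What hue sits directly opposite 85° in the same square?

A square tetradic scheme places four hues 90° apart; opposite corners are 180° apart.
85 + 180 = 265°

265°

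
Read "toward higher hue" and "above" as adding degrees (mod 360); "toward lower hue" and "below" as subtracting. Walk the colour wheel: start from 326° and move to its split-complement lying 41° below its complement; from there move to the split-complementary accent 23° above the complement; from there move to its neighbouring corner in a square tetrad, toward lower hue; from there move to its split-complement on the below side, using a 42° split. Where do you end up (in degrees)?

+139° (split-comp 41° ↓): 326 + 139 = 465 → 465 − 360 = 105°
+203° (split-comp 23° ↑): 105 + 203 = 308°
−90° (square ↓): 308 − 90 = 218°
+138° (split-comp 42° ↓): 218 + 138 = 356°

356°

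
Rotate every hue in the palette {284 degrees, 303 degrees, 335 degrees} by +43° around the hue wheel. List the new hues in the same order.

327°, 346°, 18°

284 + 43 = 327°
303 + 43 = 346°
335 + 43 = 378 → 378 − 360 = 18°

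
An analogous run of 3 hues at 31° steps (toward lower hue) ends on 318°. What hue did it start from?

20°

2 steps of 31° (toward lower hue) give a net shift of −62°.
Start = end − shift: 318 + 62 = 380 → 380 − 360 = 20°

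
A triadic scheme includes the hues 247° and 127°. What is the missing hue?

A triad places three hues 120° apart.
The full set through 127° is {7°, 127°, 247°}.
Given {127°, 247°}, the missing hue is 7°.

7°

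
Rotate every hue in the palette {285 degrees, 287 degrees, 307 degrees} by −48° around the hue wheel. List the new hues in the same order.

237°, 239°, 259°

285 − 48 = 237°
287 − 48 = 239°
307 − 48 = 259°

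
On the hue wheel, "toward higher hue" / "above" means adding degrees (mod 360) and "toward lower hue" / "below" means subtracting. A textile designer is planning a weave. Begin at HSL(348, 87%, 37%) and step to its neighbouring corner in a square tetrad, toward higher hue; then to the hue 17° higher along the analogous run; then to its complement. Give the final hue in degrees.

square ↑ +90°: 348 + 90 = 438 → 438 − 360 = 78°
analog 17° ↑ +17°: 78 + 17 = 95°
complement +180°: 95 + 180 = 275°

275°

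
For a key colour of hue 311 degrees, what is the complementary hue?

The complement sits 180° across the wheel.
311 + 180 = 491 → 491 − 360 = 131°

131°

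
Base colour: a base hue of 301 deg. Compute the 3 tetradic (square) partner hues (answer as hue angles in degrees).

31°, 121°, 211°

301 + 90 = 391 → 391 − 360 = 31°
301 + 180 = 481 → 481 − 360 = 121°
301 + 270 = 571 → 571 − 360 = 211°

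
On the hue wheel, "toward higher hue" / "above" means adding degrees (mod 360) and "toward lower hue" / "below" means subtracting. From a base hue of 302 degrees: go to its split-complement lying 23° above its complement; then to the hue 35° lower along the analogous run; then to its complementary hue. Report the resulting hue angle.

302 + 203 = 505 → 505 − 360 = 145°   (split-comp 23° ↑)
145 − 35 = 110°   (analog 35° ↓)
110 + 180 = 290°   (complement)

290°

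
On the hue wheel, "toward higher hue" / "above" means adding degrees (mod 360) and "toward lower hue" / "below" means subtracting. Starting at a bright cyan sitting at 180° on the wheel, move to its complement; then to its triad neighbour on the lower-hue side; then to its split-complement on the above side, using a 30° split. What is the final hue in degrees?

90°

180 + 180 = 360 → 360 − 360 = 0°   (complement)
0 − 120 = -120 → -120 + 360 = 240°   (triadic ↓)
240 + 210 = 450 → 450 − 360 = 90°   (split-comp 30° ↑)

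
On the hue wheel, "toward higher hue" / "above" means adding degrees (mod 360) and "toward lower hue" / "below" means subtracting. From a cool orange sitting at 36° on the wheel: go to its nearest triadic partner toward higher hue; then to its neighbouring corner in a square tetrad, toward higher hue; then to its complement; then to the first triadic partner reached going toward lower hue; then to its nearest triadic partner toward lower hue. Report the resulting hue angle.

triadic ↑ +120°: 36 + 120 = 156°
square ↑ +90°: 156 + 90 = 246°
complement +180°: 246 + 180 = 426 → 426 − 360 = 66°
triadic ↓ −120°: 66 − 120 = -54 → -54 + 360 = 306°
triadic ↓ −120°: 306 − 120 = 186°

186°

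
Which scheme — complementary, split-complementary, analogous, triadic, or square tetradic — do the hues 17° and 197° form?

complementary

Sort the hues: 17°, 197°.
Successive gaps around the wheel: 180°, 180°.
Two hues 180° apart are complementary.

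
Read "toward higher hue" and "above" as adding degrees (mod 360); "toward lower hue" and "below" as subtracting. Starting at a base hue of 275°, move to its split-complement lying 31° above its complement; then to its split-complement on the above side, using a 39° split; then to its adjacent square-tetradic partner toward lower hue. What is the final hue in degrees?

+211° (split-comp 31° ↑): 275 + 211 = 486 → 486 − 360 = 126°
+219° (split-comp 39° ↑): 126 + 219 = 345°
−90° (square ↓): 345 − 90 = 255°

255°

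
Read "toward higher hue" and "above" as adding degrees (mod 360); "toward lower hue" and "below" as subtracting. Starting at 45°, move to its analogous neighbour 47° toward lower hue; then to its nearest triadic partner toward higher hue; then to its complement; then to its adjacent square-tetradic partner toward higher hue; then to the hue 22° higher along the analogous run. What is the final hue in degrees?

analog 47° ↓ −47°: 45 − 47 = -2 → -2 + 360 = 358°
triadic ↑ +120°: 358 + 120 = 478 → 478 − 360 = 118°
complement +180°: 118 + 180 = 298°
square ↑ +90°: 298 + 90 = 388 → 388 − 360 = 28°
analog 22° ↑ +22°: 28 + 22 = 50°

50°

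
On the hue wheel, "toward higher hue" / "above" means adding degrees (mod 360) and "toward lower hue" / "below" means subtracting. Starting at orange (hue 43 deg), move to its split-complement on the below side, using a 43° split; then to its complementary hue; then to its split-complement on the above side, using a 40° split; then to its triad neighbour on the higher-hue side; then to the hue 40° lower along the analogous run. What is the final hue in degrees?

300°

43 + 137 = 180°   (split-comp 43° ↓)
180 + 180 = 360 → 360 − 360 = 0°   (complement)
0 + 220 = 220°   (split-comp 40° ↑)
220 + 120 = 340°   (triadic ↑)
340 − 40 = 300°   (analog 40° ↓)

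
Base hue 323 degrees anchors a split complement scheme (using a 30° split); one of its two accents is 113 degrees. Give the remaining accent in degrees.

173°

Split-complementary hues sit 30° either side of the complement.
Complement of the base 323°: 323 + 180 = 503 → 503 − 360 = 143°
The given accent 113° is 30° one side of 143°; the other accent sits 30° the other side: 143 + 30 = 173°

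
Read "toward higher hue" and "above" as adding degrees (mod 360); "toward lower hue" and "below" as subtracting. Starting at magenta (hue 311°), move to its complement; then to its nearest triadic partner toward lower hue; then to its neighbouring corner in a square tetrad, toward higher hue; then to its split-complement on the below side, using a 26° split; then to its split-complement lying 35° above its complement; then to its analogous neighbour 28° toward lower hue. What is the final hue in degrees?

311 + 180 = 491 → 491 − 360 = 131°   (complement)
131 − 120 = 11°   (triadic ↓)
11 + 90 = 101°   (square ↑)
101 + 154 = 255°   (split-comp 26° ↓)
255 + 215 = 470 → 470 − 360 = 110°   (split-comp 35° ↑)
110 − 28 = 82°   (analog 28° ↓)

82°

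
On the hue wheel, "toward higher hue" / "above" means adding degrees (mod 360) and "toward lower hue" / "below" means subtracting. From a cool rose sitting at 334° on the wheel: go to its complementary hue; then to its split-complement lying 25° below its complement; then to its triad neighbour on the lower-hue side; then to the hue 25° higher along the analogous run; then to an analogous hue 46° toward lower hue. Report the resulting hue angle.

complement +180°: 334 + 180 = 514 → 514 − 360 = 154°
split-comp 25° ↓ +155°: 154 + 155 = 309°
triadic ↓ −120°: 309 − 120 = 189°
analog 25° ↑ +25°: 189 + 25 = 214°
analog 46° ↓ −46°: 214 − 46 = 168°

168°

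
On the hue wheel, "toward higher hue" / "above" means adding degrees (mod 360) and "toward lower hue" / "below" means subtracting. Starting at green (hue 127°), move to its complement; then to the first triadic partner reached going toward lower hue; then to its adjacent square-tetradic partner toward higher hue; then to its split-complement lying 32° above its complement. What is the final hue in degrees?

complement +180°: 127 + 180 = 307°
triadic ↓ −120°: 307 − 120 = 187°
square ↑ +90°: 187 + 90 = 277°
split-comp 32° ↑ +212°: 277 + 212 = 489 → 489 − 360 = 129°

129°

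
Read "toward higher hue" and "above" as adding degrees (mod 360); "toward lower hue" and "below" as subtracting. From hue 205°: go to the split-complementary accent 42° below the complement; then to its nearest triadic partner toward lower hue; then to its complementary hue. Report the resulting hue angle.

43°

+138° (split-comp 42° ↓): 205 + 138 = 343°
−120° (triadic ↓): 343 − 120 = 223°
+180° (complement): 223 + 180 = 403 → 403 − 360 = 43°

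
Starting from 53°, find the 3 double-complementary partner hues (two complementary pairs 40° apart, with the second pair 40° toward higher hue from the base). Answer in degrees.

93°, 233°, and 273°

A rectangular tetradic uses two complementary pairs 40° apart: offsets 0°, 40°, 180°, 220°.
53 + 40 = 93°
53 + 180 = 233°
53 + 220 = 273°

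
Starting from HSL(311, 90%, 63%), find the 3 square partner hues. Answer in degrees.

41°, 131°, 221°

311 + 90 = 401 → 401 − 360 = 41°
311 + 180 = 491 → 491 − 360 = 131°
311 + 270 = 581 → 581 − 360 = 221°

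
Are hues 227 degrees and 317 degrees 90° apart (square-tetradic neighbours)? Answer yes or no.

yes

Angular distance: |227 − 317| = 90 = 90°.
90° apart (square-tetradic neighbours) requires 90°.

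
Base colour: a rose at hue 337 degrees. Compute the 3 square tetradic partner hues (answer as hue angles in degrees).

67°, 157° and 247°

337 + 90 = 427 → 427 − 360 = 67°
337 + 180 = 517 → 517 − 360 = 157°
337 + 270 = 607 → 607 − 360 = 247°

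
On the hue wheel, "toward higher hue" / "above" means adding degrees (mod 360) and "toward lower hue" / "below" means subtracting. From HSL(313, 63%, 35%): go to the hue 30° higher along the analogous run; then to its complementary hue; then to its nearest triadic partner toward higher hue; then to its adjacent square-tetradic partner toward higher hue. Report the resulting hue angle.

analog 30° ↑ +30°: 313 + 30 = 343°
complement +180°: 343 + 180 = 523 → 523 − 360 = 163°
triadic ↑ +120°: 163 + 120 = 283°
square ↑ +90°: 283 + 90 = 373 → 373 − 360 = 13°

13°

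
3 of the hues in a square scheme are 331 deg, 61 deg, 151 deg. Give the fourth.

A square tetradic scheme places four hues every 90°.
The full set through 61° is {61°, 151°, 241°, 331°}.
Given {61°, 151°, 331°}, the missing hue is 241°.

241°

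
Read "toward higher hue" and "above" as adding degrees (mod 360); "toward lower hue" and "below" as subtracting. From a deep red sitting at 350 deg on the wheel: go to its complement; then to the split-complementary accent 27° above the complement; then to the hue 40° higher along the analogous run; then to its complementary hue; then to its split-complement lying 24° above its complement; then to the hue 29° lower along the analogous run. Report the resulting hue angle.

350 + 180 = 530 → 530 − 360 = 170°   (complement)
170 + 207 = 377 → 377 − 360 = 17°   (split-comp 27° ↑)
17 + 40 = 57°   (analog 40° ↑)
57 + 180 = 237°   (complement)
237 + 204 = 441 → 441 − 360 = 81°   (split-comp 24° ↑)
81 − 29 = 52°   (analog 29° ↓)

52°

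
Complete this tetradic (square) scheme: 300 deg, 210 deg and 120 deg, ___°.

A square tetradic scheme places four hues every 90°.
The full set through 120° is {30°, 120°, 210°, 300°}.
Given {120°, 210°, 300°}, the missing hue is 30°.

30°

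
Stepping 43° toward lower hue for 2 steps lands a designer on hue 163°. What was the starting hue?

249°

2 steps of 43° (toward lower hue) give a net shift of −86°.
Start = end − shift: 163 + 86 = 249°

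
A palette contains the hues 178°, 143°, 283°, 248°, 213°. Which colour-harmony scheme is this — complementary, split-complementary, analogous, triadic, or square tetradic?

Sort the hues: 143°, 178°, 213°, 248°, 283°.
Successive gaps around the wheel: 35°, 35°, 35°, 35°, 220°.
A run of hues at equal small steps (35°) with one large closing gap is an analogous group.

analogous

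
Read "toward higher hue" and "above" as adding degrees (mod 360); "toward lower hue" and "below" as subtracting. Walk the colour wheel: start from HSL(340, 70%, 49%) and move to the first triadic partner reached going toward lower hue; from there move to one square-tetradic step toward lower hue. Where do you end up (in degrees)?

130°

triadic ↓ −120°: 340 − 120 = 220°
square ↓ −90°: 220 − 90 = 130°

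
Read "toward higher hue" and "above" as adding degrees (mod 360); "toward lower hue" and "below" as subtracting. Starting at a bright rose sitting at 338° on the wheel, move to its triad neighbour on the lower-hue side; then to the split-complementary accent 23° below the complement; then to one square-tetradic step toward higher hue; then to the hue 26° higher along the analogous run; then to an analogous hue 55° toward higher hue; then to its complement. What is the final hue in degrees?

6°

−120° (triadic ↓): 338 − 120 = 218°
+157° (split-comp 23° ↓): 218 + 157 = 375 → 375 − 360 = 15°
+90° (square ↑): 15 + 90 = 105°
+26° (analog 26° ↑): 105 + 26 = 131°
+55° (analog 55° ↑): 131 + 55 = 186°
+180° (complement): 186 + 180 = 366 → 366 − 360 = 6°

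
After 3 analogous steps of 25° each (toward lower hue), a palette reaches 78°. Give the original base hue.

3 steps of 25° (toward lower hue) give a net shift of −75°.
Start = end − shift: 78 + 75 = 153°

153°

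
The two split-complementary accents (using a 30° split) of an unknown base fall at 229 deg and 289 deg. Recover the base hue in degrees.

The accents sit 30° either side of the complement, so the complement is their short-arc midpoint on the wheel.
Short-arc midpoint of 229° and 289°: 259°.
Base is 180° from the complement: 259 − 180 = 79°

79°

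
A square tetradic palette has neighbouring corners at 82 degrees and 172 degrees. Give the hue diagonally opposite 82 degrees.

262°

A square tetradic scheme places four hues 90° apart; opposite corners are 180° apart.
82 + 180 = 262°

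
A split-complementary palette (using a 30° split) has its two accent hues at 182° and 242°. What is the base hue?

32°

The accents sit 30° either side of the complement, so the complement is their short-arc midpoint on the wheel.
Short-arc midpoint of 182° and 242°: 212°.
Base is 180° from the complement: 212 − 180 = 32°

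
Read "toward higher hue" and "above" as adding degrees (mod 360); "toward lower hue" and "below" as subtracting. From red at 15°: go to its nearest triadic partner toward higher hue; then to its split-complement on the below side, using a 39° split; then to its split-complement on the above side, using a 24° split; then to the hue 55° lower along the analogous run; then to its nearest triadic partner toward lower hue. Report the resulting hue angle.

305°

+120° (triadic ↑): 15 + 120 = 135°
+141° (split-comp 39° ↓): 135 + 141 = 276°
+204° (split-comp 24° ↑): 276 + 204 = 480 → 480 − 360 = 120°
−55° (analog 55° ↓): 120 − 55 = 65°
−120° (triadic ↓): 65 − 120 = -55 → -55 + 360 = 305°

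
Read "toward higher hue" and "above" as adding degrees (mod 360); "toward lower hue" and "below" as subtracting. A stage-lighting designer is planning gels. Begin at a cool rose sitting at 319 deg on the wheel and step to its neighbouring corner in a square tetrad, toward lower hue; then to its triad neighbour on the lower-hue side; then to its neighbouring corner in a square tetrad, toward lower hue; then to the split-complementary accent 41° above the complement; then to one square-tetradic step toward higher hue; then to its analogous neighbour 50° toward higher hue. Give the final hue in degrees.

20°

square ↓ −90°: 319 − 90 = 229°
triadic ↓ −120°: 229 − 120 = 109°
square ↓ −90°: 109 − 90 = 19°
split-comp 41° ↑ +221°: 19 + 221 = 240°
square ↑ +90°: 240 + 90 = 330°
analog 50° ↑ +50°: 330 + 50 = 380 → 380 − 360 = 20°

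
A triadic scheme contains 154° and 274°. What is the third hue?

A triad spaces three hues 120° apart.
The full set is {34°, 154°, 274°}.

34°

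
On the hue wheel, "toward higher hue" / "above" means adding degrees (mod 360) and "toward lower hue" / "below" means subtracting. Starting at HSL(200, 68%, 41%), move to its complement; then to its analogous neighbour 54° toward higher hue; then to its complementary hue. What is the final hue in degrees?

200 + 180 = 380 → 380 − 360 = 20°   (complement)
20 + 54 = 74°   (analog 54° ↑)
74 + 180 = 254°   (complement)

254°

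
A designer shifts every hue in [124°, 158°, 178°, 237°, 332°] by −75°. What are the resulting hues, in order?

124 − 75 = 49°
158 − 75 = 83°
178 − 75 = 103°
237 − 75 = 162°
332 − 75 = 257°

49°, 83°, 103°, 162°, 257°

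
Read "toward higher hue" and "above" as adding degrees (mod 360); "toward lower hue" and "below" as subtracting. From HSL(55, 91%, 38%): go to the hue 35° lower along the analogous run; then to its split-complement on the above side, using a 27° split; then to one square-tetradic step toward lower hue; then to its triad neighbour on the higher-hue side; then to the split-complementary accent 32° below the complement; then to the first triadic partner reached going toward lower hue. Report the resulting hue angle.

analog 35° ↓ −35°: 55 − 35 = 20°
split-comp 27° ↑ +207°: 20 + 207 = 227°
square ↓ −90°: 227 − 90 = 137°
triadic ↑ +120°: 137 + 120 = 257°
split-comp 32° ↓ +148°: 257 + 148 = 405 → 405 − 360 = 45°
triadic ↓ −120°: 45 − 120 = -75 → -75 + 360 = 285°

285°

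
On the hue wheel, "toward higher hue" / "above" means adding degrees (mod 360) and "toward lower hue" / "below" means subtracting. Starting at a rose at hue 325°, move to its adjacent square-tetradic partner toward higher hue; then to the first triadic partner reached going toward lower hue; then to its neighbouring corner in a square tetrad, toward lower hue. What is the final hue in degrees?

205°

+90° (square ↑): 325 + 90 = 415 → 415 − 360 = 55°
−120° (triadic ↓): 55 − 120 = -65 → -65 + 360 = 295°
−90° (square ↓): 295 − 90 = 205°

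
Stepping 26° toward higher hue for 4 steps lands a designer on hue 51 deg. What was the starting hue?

307°

4 steps of 26° (toward higher hue) give a net shift of +104°.
Start = end − shift: 51 − 104 = -53 → -53 + 360 = 307°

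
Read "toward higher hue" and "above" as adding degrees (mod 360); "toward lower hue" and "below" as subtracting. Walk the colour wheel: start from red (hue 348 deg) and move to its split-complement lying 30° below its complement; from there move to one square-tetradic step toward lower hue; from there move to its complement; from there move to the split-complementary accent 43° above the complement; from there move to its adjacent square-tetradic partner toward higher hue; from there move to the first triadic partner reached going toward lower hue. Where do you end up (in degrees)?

split-comp 30° ↓ +150°: 348 + 150 = 498 → 498 − 360 = 138°
square ↓ −90°: 138 − 90 = 48°
complement +180°: 48 + 180 = 228°
split-comp 43° ↑ +223°: 228 + 223 = 451 → 451 − 360 = 91°
square ↑ +90°: 91 + 90 = 181°
triadic ↓ −120°: 181 − 120 = 61°

61°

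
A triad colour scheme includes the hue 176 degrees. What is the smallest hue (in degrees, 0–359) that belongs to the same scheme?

A triad places three hues 120° apart.
The full set through 176° is {56°, 176°, 296°}.

56°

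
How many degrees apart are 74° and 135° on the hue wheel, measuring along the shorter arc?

|74 − 135| = 61.
61 ≤ 180, so the shorter arc is 61°.

61°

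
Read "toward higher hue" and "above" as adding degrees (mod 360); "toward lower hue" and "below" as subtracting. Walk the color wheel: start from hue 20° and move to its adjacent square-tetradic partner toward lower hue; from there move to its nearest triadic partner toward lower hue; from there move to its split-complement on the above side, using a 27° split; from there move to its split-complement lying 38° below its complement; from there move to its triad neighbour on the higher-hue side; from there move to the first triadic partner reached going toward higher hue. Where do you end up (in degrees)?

−90° (square ↓): 20 − 90 = -70 → -70 + 360 = 290°
−120° (triadic ↓): 290 − 120 = 170°
+207° (split-comp 27° ↑): 170 + 207 = 377 → 377 − 360 = 17°
+142° (split-comp 38° ↓): 17 + 142 = 159°
+120° (triadic ↑): 159 + 120 = 279°
+120° (triadic ↑): 279 + 120 = 399 → 399 − 360 = 39°

39°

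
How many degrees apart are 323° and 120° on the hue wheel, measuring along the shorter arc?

|323 − 120| = 203.
The shorter arc is 360 − 203 = 157°.

157°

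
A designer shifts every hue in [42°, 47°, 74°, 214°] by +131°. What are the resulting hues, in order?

42 + 131 = 173°
47 + 131 = 178°
74 + 131 = 205°
214 + 131 = 345°

173°, 178°, 205°, 345°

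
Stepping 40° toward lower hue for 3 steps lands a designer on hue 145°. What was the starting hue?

3 steps of 40° (toward lower hue) give a net shift of −120°.
Start = end − shift: 145 + 120 = 265°

265°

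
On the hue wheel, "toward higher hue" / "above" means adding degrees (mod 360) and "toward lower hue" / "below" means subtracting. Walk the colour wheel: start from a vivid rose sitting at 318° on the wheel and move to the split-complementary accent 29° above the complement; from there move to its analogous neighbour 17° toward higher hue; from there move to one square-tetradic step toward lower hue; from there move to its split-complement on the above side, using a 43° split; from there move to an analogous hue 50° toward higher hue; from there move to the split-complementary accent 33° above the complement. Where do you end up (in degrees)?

220°

318 + 209 = 527 → 527 − 360 = 167°   (split-comp 29° ↑)
167 + 17 = 184°   (analog 17° ↑)
184 − 90 = 94°   (square ↓)
94 + 223 = 317°   (split-comp 43° ↑)
317 + 50 = 367 → 367 − 360 = 7°   (analog 50° ↑)
7 + 213 = 220°   (split-comp 33° ↑)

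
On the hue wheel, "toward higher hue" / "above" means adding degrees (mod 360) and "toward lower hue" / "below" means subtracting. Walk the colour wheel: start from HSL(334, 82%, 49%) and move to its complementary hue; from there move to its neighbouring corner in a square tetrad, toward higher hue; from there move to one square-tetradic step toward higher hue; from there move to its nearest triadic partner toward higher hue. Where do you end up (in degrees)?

94°

+180° (complement): 334 + 180 = 514 → 514 − 360 = 154°
+90° (square ↑): 154 + 90 = 244°
+90° (square ↑): 244 + 90 = 334°
+120° (triadic ↑): 334 + 120 = 454 → 454 − 360 = 94°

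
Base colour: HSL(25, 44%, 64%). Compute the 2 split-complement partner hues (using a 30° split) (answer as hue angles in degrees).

175° and 235°

Complement of 25°: 25 + 180 = 205°
205 − 30 = 175°
205 + 30 = 235°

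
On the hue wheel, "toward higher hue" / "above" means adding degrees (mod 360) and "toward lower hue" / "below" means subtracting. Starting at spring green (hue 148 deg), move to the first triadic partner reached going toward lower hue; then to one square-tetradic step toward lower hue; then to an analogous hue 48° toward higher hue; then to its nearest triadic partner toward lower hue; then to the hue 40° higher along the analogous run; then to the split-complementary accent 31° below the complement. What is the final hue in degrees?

55°

triadic ↓ −120°: 148 − 120 = 28°
square ↓ −90°: 28 − 90 = -62 → -62 + 360 = 298°
analog 48° ↑ +48°: 298 + 48 = 346°
triadic ↓ −120°: 346 − 120 = 226°
analog 40° ↑ +40°: 226 + 40 = 266°
split-comp 31° ↓ +149°: 266 + 149 = 415 → 415 − 360 = 55°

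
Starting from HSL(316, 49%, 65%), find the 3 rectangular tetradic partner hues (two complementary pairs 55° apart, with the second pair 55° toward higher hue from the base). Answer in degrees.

316 + 55 = 371 → 371 − 360 = 11°
316 + 180 = 496 → 496 − 360 = 136°
316 + 235 = 551 → 551 − 360 = 191°

11°, 136° and 191°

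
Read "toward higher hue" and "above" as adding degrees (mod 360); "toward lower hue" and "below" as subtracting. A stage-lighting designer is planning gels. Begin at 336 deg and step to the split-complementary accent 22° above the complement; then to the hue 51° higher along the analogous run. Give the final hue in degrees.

229°

336 + 202 = 538 → 538 − 360 = 178°   (split-comp 22° ↑)
178 + 51 = 229°   (analog 51° ↑)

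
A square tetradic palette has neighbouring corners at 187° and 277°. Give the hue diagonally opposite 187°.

A square tetradic scheme places four hues 90° apart; opposite corners are 180° apart.
187 + 180 = 367 → 367 − 360 = 7°

7°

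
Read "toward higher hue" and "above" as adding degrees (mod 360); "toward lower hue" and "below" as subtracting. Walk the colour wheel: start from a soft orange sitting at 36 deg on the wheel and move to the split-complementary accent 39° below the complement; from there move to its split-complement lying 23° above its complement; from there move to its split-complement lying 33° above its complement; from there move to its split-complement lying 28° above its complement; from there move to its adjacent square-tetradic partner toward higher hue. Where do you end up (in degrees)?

+141° (split-comp 39° ↓): 36 + 141 = 177°
+203° (split-comp 23° ↑): 177 + 203 = 380 → 380 − 360 = 20°
+213° (split-comp 33° ↑): 20 + 213 = 233°
+208° (split-comp 28° ↑): 233 + 208 = 441 → 441 − 360 = 81°
+90° (square ↑): 81 + 90 = 171°

171°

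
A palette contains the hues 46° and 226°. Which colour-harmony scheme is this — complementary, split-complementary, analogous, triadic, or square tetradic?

Sort the hues: 46°, 226°.
Successive gaps around the wheel: 180°, 180°.
Two hues 180° apart are complementary.

complementary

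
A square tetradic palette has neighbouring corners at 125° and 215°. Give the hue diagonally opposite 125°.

305°

A square tetradic scheme places four hues 90° apart; opposite corners are 180° apart.
125 + 180 = 305°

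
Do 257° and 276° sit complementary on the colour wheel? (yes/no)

Angular distance: |257 − 276| = 19 = 19°.
Complementary requires 180°.

no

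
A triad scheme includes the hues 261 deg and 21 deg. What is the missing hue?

A triad places three hues 120° apart.
The full set through 21° is {21°, 141°, 261°}.
Given {21°, 261°}, the missing hue is 141°.

141°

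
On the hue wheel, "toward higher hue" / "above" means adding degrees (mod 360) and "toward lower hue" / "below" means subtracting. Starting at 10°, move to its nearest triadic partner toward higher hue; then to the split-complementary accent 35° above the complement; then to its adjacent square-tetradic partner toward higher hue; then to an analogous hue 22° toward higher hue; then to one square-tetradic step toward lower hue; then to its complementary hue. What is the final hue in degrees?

187°

+120° (triadic ↑): 10 + 120 = 130°
+215° (split-comp 35° ↑): 130 + 215 = 345°
+90° (square ↑): 345 + 90 = 435 → 435 − 360 = 75°
+22° (analog 22° ↑): 75 + 22 = 97°
−90° (square ↓): 97 − 90 = 7°
+180° (complement): 7 + 180 = 187°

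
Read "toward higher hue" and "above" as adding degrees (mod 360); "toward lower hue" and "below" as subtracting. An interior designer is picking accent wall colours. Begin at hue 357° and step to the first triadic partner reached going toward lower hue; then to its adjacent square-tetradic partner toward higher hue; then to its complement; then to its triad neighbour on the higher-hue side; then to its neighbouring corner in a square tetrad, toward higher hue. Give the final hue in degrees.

357°

−120° (triadic ↓): 357 − 120 = 237°
+90° (square ↑): 237 + 90 = 327°
+180° (complement): 327 + 180 = 507 → 507 − 360 = 147°
+120° (triadic ↑): 147 + 120 = 267°
+90° (square ↑): 267 + 90 = 357°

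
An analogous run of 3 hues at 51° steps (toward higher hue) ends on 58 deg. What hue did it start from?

316°

2 steps of 51° (toward higher hue) give a net shift of +102°.
Start = end − shift: 58 − 102 = -44 → -44 + 360 = 316°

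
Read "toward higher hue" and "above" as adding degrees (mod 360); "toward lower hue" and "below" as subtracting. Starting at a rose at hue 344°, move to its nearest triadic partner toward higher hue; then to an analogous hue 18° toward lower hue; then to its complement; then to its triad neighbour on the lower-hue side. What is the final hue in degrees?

344 + 120 = 464 → 464 − 360 = 104°   (triadic ↑)
104 − 18 = 86°   (analog 18° ↓)
86 + 180 = 266°   (complement)
266 − 120 = 146°   (triadic ↓)

146°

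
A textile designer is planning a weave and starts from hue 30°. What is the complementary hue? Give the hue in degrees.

The complement sits 180° across the wheel.
30 + 180 = 210°

210°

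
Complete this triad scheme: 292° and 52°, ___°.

172°

A triad places three hues 120° apart.
The full set through 52° is {52°, 172°, 292°}.
Given {52°, 292°}, the missing hue is 172°.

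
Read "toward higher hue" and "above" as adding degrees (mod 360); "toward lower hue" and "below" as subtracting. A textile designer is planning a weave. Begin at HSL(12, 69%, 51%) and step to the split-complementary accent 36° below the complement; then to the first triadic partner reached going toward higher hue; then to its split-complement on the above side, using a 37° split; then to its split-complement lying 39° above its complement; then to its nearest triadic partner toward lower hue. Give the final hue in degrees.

12 + 144 = 156°   (split-comp 36° ↓)
156 + 120 = 276°   (triadic ↑)
276 + 217 = 493 → 493 − 360 = 133°   (split-comp 37° ↑)
133 + 219 = 352°   (split-comp 39° ↑)
352 − 120 = 232°   (triadic ↓)

232°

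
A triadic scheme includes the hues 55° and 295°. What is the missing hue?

175°

A triad places three hues 120° apart.
The full set through 55° is {55°, 175°, 295°}.
Given {55°, 295°}, the missing hue is 175°.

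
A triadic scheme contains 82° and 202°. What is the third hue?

322°

A triad spaces three hues 120° apart.
The full set is {82°, 202°, 322°}.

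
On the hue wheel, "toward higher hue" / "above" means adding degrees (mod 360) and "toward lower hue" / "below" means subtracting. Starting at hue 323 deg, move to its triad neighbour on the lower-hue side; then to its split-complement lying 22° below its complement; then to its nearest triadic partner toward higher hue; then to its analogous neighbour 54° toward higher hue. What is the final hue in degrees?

triadic ↓ −120°: 323 − 120 = 203°
split-comp 22° ↓ +158°: 203 + 158 = 361 → 361 − 360 = 1°
triadic ↑ +120°: 1 + 120 = 121°
analog 54° ↑ +54°: 121 + 54 = 175°

175°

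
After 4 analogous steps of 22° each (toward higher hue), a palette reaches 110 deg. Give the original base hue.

22°

4 steps of 22° (toward higher hue) give a net shift of +88°.
Start = end − shift: 110 − 88 = 22°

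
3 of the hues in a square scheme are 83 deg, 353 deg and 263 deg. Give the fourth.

173°

A square tetradic scheme places four hues every 90°.
The full set through 83° is {83°, 173°, 263°, 353°}.
Given {83°, 263°, 353°}, the missing hue is 173°.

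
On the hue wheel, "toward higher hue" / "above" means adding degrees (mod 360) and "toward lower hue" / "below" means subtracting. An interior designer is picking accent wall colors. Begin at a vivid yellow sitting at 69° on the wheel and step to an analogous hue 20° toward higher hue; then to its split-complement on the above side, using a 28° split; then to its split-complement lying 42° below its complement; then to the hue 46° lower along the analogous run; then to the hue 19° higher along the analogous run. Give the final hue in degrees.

+20° (analog 20° ↑): 69 + 20 = 89°
+208° (split-comp 28° ↑): 89 + 208 = 297°
+138° (split-comp 42° ↓): 297 + 138 = 435 → 435 − 360 = 75°
−46° (analog 46° ↓): 75 − 46 = 29°
+19° (analog 19° ↑): 29 + 19 = 48°

48°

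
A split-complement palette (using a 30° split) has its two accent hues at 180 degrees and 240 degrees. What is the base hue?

The accents sit 30° either side of the complement, so the complement is their short-arc midpoint on the wheel.
Short-arc midpoint of 180° and 240°: 210°.
Base is 180° from the complement: 210 − 180 = 30°

30°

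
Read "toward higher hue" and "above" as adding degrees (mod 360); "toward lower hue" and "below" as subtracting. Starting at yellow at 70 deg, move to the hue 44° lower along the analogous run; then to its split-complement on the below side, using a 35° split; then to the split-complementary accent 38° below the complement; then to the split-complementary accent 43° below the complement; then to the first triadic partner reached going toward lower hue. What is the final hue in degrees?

analog 44° ↓ −44°: 70 − 44 = 26°
split-comp 35° ↓ +145°: 26 + 145 = 171°
split-comp 38° ↓ +142°: 171 + 142 = 313°
split-comp 43° ↓ +137°: 313 + 137 = 450 → 450 − 360 = 90°
triadic ↓ −120°: 90 − 120 = -30 → -30 + 360 = 330°

330°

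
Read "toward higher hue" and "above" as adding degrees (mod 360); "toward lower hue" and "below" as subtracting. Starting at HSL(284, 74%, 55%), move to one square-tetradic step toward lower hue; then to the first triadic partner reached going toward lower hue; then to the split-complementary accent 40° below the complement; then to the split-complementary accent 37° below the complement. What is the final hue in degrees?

357°

284 − 90 = 194°   (square ↓)
194 − 120 = 74°   (triadic ↓)
74 + 140 = 214°   (split-comp 40° ↓)
214 + 143 = 357°   (split-comp 37° ↓)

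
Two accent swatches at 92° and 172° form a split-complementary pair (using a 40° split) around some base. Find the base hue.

312°

The accents sit 40° either side of the complement, so the complement is their short-arc midpoint on the wheel.
Short-arc midpoint of 92° and 172°: 132°.
Base is 180° from the complement: 132 − 180 = -48 → -48 + 360 = 312°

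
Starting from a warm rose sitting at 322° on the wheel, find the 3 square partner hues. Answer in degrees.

A square tetradic scheme places four hues every 90°.
322 + 90 = 412 → 412 − 360 = 52°
322 + 180 = 502 → 502 − 360 = 142°
322 + 270 = 592 → 592 − 360 = 232°

52°, 142°, and 232°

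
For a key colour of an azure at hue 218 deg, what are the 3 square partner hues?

A square tetradic scheme places four hues every 90°.
218 + 90 = 308°
218 + 180 = 398 → 398 − 360 = 38°
218 + 270 = 488 → 488 − 360 = 128°

308°, 38°, 128°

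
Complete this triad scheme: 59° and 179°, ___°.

299°

A triad places three hues 120° apart.
The full set through 59° is {59°, 179°, 299°}.
Given {59°, 179°}, the missing hue is 299°.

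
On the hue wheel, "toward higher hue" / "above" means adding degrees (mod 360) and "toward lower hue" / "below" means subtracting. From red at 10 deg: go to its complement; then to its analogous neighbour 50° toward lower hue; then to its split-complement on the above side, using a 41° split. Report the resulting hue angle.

complement +180°: 10 + 180 = 190°
analog 50° ↓ −50°: 190 − 50 = 140°
split-comp 41° ↑ +221°: 140 + 221 = 361 → 361 − 360 = 1°

1°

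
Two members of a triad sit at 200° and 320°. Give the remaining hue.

A triad spaces three hues 120° apart.
The full set is {80°, 200°, 320°}.

80°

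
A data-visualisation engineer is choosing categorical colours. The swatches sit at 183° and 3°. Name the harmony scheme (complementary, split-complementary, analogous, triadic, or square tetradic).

complementary

Sort the hues: 3°, 183°.
Successive gaps around the wheel: 180°, 180°.
Two hues 180° apart are complementary.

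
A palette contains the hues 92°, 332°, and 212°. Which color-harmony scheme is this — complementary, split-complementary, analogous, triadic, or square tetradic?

triadic

Sort the hues: 92°, 212°, 332°.
Successive gaps around the wheel: 120°, 120°, 120°.
Three hues equally spaced 120° apart form a triad.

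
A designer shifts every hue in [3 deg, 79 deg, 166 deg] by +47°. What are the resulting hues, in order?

3 + 47 = 50°
79 + 47 = 126°
166 + 47 = 213°

50°, 126°, 213°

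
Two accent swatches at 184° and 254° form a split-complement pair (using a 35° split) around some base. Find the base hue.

The accents sit 35° either side of the complement, so the complement is their short-arc midpoint on the wheel.
Short-arc midpoint of 184° and 254°: 219°.
Base is 180° from the complement: 219 − 180 = 39°

39°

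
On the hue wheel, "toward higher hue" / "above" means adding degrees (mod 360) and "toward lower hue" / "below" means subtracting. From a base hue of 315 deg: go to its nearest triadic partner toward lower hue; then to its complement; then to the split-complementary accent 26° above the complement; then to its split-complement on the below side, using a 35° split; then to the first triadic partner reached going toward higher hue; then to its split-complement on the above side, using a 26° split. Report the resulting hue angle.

315 − 120 = 195°   (triadic ↓)
195 + 180 = 375 → 375 − 360 = 15°   (complement)
15 + 206 = 221°   (split-comp 26° ↑)
221 + 145 = 366 → 366 − 360 = 6°   (split-comp 35° ↓)
6 + 120 = 126°   (triadic ↑)
126 + 206 = 332°   (split-comp 26° ↑)

332°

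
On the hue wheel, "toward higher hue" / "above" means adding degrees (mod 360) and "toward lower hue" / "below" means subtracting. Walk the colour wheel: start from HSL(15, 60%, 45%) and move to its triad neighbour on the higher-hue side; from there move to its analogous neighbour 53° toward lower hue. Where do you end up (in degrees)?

82°

15 + 120 = 135°   (triadic ↑)
135 − 53 = 82°   (analog 53° ↓)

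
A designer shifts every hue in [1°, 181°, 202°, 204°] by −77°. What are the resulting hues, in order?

284°, 104°, 125°, 127°

1 − 77 = -76 → -76 + 360 = 284°
181 − 77 = 104°
202 − 77 = 125°
204 − 77 = 127°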